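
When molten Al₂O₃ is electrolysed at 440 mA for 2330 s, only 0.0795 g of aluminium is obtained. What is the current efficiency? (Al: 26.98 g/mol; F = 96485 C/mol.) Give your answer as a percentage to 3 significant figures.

Q = 0.440 × 2330 = 1025 C
n(e⁻) = 1025 / 96485 = 0.01062 mol
Al³⁺ + 3e⁻ → Al, so theoretical n(Al) = 0.003540 mol → 0.09551 g
Efficiency = 0.0795 / 0.09551 = 0.8324 = 83.2%

83.2%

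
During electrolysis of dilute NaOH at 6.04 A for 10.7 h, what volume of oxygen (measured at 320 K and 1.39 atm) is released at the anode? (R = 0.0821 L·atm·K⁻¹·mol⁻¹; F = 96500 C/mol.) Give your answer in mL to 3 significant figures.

Q = It = 6.04 × 38520 = 2.327×10^5 C
n(e⁻) = Q/F = 2.327×10^5/96500 = 2.411 mol
2H₂O → O₂ + 4H⁺ + 4e⁻, so n(O₂) = 2.411 / 4 = 0.6028 mol
V = nRT/P = 0.6028 × 0.0821 × 320 / 1.39 = 11.39 L
= 11400 mL

11400 mL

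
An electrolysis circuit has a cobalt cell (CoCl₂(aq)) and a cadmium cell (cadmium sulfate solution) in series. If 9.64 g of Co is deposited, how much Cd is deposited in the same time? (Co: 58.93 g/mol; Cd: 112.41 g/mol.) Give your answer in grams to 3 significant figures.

18.4 g

n(Co) = 9.64 / 58.93 = 0.1636 mol
Co²⁺ + 2e⁻ → Co, so n(e⁻) = 2 × 0.1636 = 0.3272 mol
The cells are in series, so the same charge (and hence the same n(e⁻) = 0.3272 mol) passes through both.
Cd²⁺ + 2e⁻ → Cd, so n(Cd) = 0.3272 / 2 = 0.1636 mol
m(Cd) = 0.1636 × 112.41 = 18.4 g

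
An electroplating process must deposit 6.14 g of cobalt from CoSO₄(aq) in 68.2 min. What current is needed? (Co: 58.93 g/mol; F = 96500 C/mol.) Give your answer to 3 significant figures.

4.91 A

n(Co) = 6.14 / 58.93 = 0.1042 mol
Co²⁺ + 2e⁻ → Co, so n(e⁻) = 2 × 0.1042 = 0.2084 mol
Q = 0.2084 × 96500 = 20110 C
I = Q / t = 20110 / 4092 s = 4.91 A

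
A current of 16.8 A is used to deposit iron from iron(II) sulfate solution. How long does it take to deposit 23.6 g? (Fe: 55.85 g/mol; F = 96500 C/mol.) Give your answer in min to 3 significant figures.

n(Fe) = 23.6 / 55.85 = 0.4226 mol
Fe²⁺ + 2e⁻ → Fe, so n(e⁻) = 2 × 0.4226 = 0.8452 mol
Q = 0.8452 × 96500 = 81560 C
t = Q / I = 81560 / 16.8 = 4855 s = 80.9 min

80.9 min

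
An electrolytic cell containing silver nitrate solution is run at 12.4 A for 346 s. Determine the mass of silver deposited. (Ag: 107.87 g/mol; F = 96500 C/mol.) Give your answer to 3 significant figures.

4.80 g

Q = 12.4 A × 346 s = 4290 C
n(e⁻) = Q/F = 4290/96500 = 0.04446 mol
Ag⁺ + e⁻ → Ag, so n(Ag) = 0.04446 mol
m = 0.04446 × 107.87 = 4.80 g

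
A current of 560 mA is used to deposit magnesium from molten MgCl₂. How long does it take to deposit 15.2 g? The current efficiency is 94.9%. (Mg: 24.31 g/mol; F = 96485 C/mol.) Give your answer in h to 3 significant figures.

n(Mg) = 15.2 / 24.31 = 0.6253 mol
Mg²⁺ + 2e⁻ → Mg, so n(e⁻) = 2 × 0.6253 = 1.251 mol
Q = 1.251 × 96485 / 0.949 = 1.272×10^5 C
t = Q / I = 1.272×10^5 / 0.560 = 2.271×10^5 s = 63.1 h

63.1 h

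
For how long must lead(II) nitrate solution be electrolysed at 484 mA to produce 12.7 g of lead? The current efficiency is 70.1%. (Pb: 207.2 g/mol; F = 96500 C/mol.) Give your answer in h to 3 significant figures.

n(Pb) = 12.7 / 207.2 = 0.06129 mol
Pb²⁺ + 2e⁻ → Pb, so n(e⁻) = 2 × 0.06129 = 0.1226 mol
Q = 0.1226 × 96500 / 0.701 = 16880 C
t = Q / I = 16880 / 0.484 = 34880 s = 9.69 h

9.69 h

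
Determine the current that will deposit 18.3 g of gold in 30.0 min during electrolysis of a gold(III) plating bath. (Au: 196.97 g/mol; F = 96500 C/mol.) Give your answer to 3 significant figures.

14.9 A

n(Au) = 18.3 / 196.97 = 0.09291 mol
Au³⁺ + 3e⁻ → Au, so n(e⁻) = 3 × 0.09291 = 0.2787 mol
Q = 0.2787 × 96500 = 26890 C
I = Q / t = 26890 / 1800 s = 14.9 A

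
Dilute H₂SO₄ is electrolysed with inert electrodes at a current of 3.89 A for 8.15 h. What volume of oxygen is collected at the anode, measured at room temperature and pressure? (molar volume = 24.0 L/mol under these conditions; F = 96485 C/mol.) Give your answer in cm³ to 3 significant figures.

Q = It = 3.89 × 29340 = 1.141×10^5 C
Moles of electrons = 1.141×10^5 / 96485 = 1.183 mol
2H₂O → O₂ + 4H⁺ + 4e⁻, so n(O₂) = 1.183 / 4 = 0.2958 mol
V = 0.2958 × 24.0 = 7.099 L
= 7100 cm³

7100 cm³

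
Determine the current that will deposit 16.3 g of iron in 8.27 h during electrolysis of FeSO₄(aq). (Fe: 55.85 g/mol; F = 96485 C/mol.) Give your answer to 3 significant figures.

n(Fe) = 16.3 / 55.85 = 0.2919 mol
Fe²⁺ + 2e⁻ → Fe, so n(e⁻) = 2 × 0.2919 = 0.5838 mol
Q = 0.5838 × 96485 = 56330 C
I = Q / t = 56330 / 29772 s = 1.89 A

1.89 A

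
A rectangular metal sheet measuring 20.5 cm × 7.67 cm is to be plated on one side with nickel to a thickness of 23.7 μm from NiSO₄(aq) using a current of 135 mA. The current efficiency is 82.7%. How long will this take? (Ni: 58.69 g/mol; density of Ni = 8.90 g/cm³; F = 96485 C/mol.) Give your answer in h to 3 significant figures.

27.1 h

Plated area = 20.5 × 7.67 = 157.2 cm²
Volume = 157.2 × 23.7×10⁻⁴ cm = 0.3726 cm³
m(Ni) = 0.3726 × 8.90 = 3.316 g
n(Ni) = 3.316 / 58.69 = 0.05650 mol; n(e⁻) = 2 × 0.05650 = 0.1130 mol
Q = 0.1130 × 96485 / 0.827 = 13180 C
t = 13180 / 0.135 = 97630 s = 27.1 h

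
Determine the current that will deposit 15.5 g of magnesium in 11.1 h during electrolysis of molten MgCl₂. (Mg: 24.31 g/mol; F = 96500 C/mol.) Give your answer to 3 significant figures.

3.08 A

n(Mg) = 15.5 / 24.31 = 0.6376 mol
Mg²⁺ + 2e⁻ → Mg, so n(e⁻) = 2 × 0.6376 = 1.275 mol
Q = 1.275 × 96500 = 1.230×10^5 C
I = Q / t = 1.230×10^5 / 39960 s = 3.08 A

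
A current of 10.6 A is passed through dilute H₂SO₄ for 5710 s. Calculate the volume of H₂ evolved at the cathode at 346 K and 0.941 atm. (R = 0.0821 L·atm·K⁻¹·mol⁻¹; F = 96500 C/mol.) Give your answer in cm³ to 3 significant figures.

9470 cm³

Charge passed = 10.6 × 5710 = 60530 C
n(e⁻) = Q/F = 60530/96500 = 0.6273 mol
2H⁺ + 2e⁻ → H₂, so n(H₂) = 0.6273 / 2 = 0.3137 mol
V = nRT/P = 0.3137 × 0.0821 × 346 / 0.941 = 9.470 L
= 9470 cm³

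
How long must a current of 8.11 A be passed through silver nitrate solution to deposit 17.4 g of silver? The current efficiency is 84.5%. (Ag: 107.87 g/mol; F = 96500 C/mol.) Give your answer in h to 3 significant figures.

0.631 h

n(Ag) = 17.4 / 107.87 = 0.1613 mol
Ag⁺ + e⁻ → Ag, so n(e⁻) = 0.1613 mol
Q = 0.1613 × 96500 / 0.845 = 18420 C
t = Q / I = 18420 / 8.11 = 2271 s = 0.631 h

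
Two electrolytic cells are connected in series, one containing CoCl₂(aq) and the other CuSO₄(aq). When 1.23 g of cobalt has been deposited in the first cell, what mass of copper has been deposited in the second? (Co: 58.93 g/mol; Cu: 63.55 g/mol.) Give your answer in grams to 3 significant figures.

n(Co) = 1.23 / 58.93 = 0.02087 mol
Co²⁺ + 2e⁻ → Co, so n(e⁻) = 2 × 0.02087 = 0.04174 mol
Since the cells are in series, n(e⁻) in the Cu cell is also 0.04174 mol.
Cu²⁺ + 2e⁻ → Cu, so n(Cu) = 0.04174 / 2 = 0.02087 mol
m(Cu) = 0.02087 × 63.55 = 1.33 g

1.33 g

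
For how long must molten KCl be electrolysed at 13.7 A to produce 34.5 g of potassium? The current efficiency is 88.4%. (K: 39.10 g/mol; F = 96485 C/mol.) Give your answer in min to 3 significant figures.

n(K) = 34.5 / 39.10 = 0.8824 mol
K⁺ + e⁻ → K, so n(e⁻) = 0.8824 mol
Q = 0.8824 × 96485 / 0.884 = 96310 C
t = Q / I = 96310 / 13.7 = 7030 s = 117 min

117 min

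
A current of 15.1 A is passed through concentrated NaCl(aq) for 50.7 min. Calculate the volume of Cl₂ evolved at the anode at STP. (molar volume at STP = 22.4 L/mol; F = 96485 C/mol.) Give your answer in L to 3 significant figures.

5.33 L

Charge passed = 15.1 × 3042 = 45930 C
Moles of electrons = 45930 / 96485 = 0.4760 mol
2Cl⁻ → Cl₂ + 2e⁻, so n(Cl₂) = 0.4760 / 2 = 0.2380 mol
V = 0.2380 × 22.4 = 5.331 L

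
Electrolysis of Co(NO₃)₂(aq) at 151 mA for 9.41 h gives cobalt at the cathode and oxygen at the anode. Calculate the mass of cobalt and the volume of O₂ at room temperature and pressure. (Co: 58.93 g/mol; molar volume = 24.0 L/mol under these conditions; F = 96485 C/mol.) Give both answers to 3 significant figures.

Q = 0.151 × 33876 = 5115 C; n(e⁻) = 5115 / 96485 = 0.05301 mol
Cathode: Co²⁺ + 2e⁻ → Co → n(Co) = 0.05301/2 = 0.02651 mol → 1.56 g
Anode: 2H₂O → O₂ + 4H⁺ + 4e⁻ → n(O₂) = 0.05301/4 = 0.01325 mol → 0.318 L

1.56 g Co; 0.318 L O₂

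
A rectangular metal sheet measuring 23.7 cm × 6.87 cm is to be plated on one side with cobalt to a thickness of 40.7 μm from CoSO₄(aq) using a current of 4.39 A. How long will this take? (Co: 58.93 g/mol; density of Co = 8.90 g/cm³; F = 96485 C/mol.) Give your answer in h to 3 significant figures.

1.22 h

Plated area = 23.7 × 6.87 = 162.8 cm²
Volume = 162.8 × 40.7×10⁻⁴ cm = 0.6626 cm³
m(Co) = 0.6626 × 8.90 = 5.897 g
n(Co) = 5.897 / 58.93 = 0.1001 mol; n(e⁻) = 2 × 0.1001 = 0.2002 mol
Q = 0.2002 × 96485 = 19320 C
t = 19320 / 4.39 = 4401 s = 1.22 h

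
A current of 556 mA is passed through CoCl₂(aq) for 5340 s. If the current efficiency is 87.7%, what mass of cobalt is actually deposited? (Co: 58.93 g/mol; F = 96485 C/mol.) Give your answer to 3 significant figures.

Q = 0.556 × 5340 = 2969 C
n(e⁻) = 2969 / 96485 = 0.03077 mol
Co²⁺ + 2e⁻ → Co, so theoretical m(Co) = 0.01539 × 58.93 = 0.9069 g
Actual mass = 87.7% × 0.9069 = 0.795 g

0.795 g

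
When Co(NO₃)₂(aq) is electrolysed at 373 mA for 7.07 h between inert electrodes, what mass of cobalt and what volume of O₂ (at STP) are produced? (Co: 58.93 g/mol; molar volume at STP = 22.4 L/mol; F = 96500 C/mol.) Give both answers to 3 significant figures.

Q = 0.373 × 25452 = 9494 C; n(e⁻) = 9494 / 96500 = 0.09838 mol
Cathode: Co²⁺ + 2e⁻ → Co → n(Co) = 0.09838/2 = 0.04919 mol → 2.90 g
Anode: 2H₂O → O₂ + 4H⁺ + 4e⁻ → n(O₂) = 0.09838/4 = 0.02460 mol → 0.551 L

2.90 g Co; 0.551 L O₂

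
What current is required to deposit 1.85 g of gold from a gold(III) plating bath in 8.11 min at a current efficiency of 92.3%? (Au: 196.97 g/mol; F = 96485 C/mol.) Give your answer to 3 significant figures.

n(Au) = 1.85 / 196.97 = 0.009392 mol
Au³⁺ + 3e⁻ → Au, so n(e⁻) = 3 × 0.009392 = 0.02818 mol
Q = 0.02818 × 96485 / 0.923 = 2946 C
I = Q / t = 2946 / 486.6 s = 6.05 A

6.05 A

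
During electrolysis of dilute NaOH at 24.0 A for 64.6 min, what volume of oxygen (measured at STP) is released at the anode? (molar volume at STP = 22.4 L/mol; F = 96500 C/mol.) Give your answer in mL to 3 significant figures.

Q = It = 24.0 × 3876 = 93020 C
n(e⁻) = 93020 / 96500 = 0.9639 mol
2H₂O → O₂ + 4H⁺ + 4e⁻, so n(O₂) = 0.9639 / 4 = 0.2410 mol
V = 0.2410 × 22.4 = 5.398 L
= 5400 mL

5400 mL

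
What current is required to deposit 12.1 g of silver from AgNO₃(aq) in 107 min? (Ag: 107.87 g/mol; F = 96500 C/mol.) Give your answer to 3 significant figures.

n(Ag) = 12.1 / 107.87 = 0.1122 mol
Ag⁺ + e⁻ → Ag, so n(e⁻) = 0.1122 mol
Q = 0.1122 × 96500 = 10830 C
I = Q / t = 10830 / 6420 s = 1.69 A

1.69 A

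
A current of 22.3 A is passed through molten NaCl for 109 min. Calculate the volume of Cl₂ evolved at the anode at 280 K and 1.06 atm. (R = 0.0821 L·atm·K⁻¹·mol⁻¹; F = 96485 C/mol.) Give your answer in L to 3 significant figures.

16.4 L

Q = It = 22.3 × 6540 = 1.458×10^5 C
n(e⁻) = Q/F = 1.458×10^5/96485 = 1.511 mol
2Cl⁻ → Cl₂ + 2e⁻, so n(Cl₂) = 1.511 / 2 = 0.7555 mol
V = nRT/P = 0.7555 × 0.0821 × 280 / 1.06 = 16.38 L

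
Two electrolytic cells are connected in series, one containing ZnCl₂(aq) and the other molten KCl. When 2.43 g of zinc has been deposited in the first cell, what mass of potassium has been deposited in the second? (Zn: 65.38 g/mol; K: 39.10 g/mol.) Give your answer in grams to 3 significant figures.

n(Zn) = 2.43 / 65.38 = 0.03717 mol
Zn²⁺ + 2e⁻ → Zn, so n(e⁻) = 2 × 0.03717 = 0.07434 mol
Same current for the same time ⇒ same n(e⁻) = 0.07434 mol in both cells.
K⁺ + e⁻ → K, so n(K) = 0.07434 mol
m(K) = 0.07434 × 39.10 = 2.91 g

2.91 g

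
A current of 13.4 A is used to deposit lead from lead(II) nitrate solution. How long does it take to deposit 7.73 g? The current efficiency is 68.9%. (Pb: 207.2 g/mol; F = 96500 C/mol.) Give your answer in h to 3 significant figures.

0.217 h

n(Pb) = 7.73 / 207.2 = 0.03731 mol
Pb²⁺ + 2e⁻ → Pb, so n(e⁻) = 2 × 0.03731 = 0.07462 mol
Q = 0.07462 × 96500 / 0.689 = 10450 C
t = Q / I = 10450 / 13.4 = 779.9 s = 0.217 h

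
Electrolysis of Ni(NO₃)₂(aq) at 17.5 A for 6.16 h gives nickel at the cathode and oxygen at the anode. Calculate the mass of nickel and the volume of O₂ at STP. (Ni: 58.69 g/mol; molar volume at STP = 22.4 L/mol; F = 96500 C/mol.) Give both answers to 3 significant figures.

118 g Ni; 22.5 L O₂

Q = 17.5 × 22176 = 3.881×10^5 C; n(e⁻) = 3.881×10^5 / 96500 = 4.022 mol
Cathode: Ni²⁺ + 2e⁻ → Ni → n(Ni) = 4.022/2 = 2.011 mol → 118 g
Anode: 2H₂O → O₂ + 4H⁺ + 4e⁻ → n(O₂) = 4.022/4 = 1.006 mol → 22.5 L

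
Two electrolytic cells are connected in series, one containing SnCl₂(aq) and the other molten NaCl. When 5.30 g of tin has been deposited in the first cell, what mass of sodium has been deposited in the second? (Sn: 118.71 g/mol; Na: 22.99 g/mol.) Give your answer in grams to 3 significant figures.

n(Sn) = 5.30 / 118.71 = 0.04465 mol
Sn²⁺ + 2e⁻ → Sn, so n(e⁻) = 2 × 0.04465 = 0.08930 mol
In series, the same 0.08930 mol of electrons flows through the second cell.
Na⁺ + e⁻ → Na, so n(Na) = 0.08930 mol
m(Na) = 0.08930 × 22.99 = 2.05 g

2.05 g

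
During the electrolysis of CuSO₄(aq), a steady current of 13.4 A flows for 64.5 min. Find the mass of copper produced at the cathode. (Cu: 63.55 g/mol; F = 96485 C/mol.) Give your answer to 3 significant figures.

17.1 g

Q = 13.4 A × 3870 s = 51860 C
n(e⁻) = 51860 / 96485 = 0.5375 mol
Cu²⁺ + 2e⁻ → Cu, so n(Cu) = 0.5375 / 2 = 0.2688 mol
m = 0.2688 × 63.55 = 17.1 g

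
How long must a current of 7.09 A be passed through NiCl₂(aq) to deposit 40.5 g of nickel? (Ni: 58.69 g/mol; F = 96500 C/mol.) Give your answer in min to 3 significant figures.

313 min

n(Ni) = 40.5 / 58.69 = 0.6901 mol
Ni²⁺ + 2e⁻ → Ni, so n(e⁻) = 2 × 0.6901 = 1.380 mol
Q = 1.380 × 96500 = 1.332×10^5 C
t = Q / I = 1.332×10^5 / 7.09 = 18790 s = 313 min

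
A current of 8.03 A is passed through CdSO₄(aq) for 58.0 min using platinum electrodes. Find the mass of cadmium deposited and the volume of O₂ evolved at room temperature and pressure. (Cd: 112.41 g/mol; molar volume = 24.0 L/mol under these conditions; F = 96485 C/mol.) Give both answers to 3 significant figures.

16.3 g Cd; 1.74 L O₂

Q = 8.03 × 3480 = 27940 C; n(e⁻) = 27940 / 96485 = 0.2896 mol
Cathode: Cd²⁺ + 2e⁻ → Cd → n(Cd) = 0.2896/2 = 0.1448 mol → 16.3 g
Anode: 2H₂O → O₂ + 4H⁺ + 4e⁻ → n(O₂) = 0.2896/4 = 0.07240 mol → 1.74 L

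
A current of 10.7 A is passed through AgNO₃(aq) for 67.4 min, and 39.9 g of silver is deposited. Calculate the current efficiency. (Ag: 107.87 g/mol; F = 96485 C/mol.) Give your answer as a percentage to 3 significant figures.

82.5%

Q = 10.7 × 4044 = 43270 C
n(e⁻) = 43270 / 96485 = 0.4485 mol
Ag⁺ + e⁻ → Ag, so theoretical n(Ag) = 0.4485 mol → 48.38 g
Efficiency = 39.9 / 48.38 = 0.8247 = 82.5%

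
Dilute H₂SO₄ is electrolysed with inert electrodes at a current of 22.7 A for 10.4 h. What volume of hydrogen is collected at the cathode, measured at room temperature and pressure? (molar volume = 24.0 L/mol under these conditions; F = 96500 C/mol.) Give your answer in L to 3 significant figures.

106 L

Q = 22.7 A × 37440 s = 8.499×10^5 C
n(e⁻) = 8.499×10^5 / 96500 = 8.807 mol
2H⁺ + 2e⁻ → H₂, so n(H₂) = 8.807 / 2 = 4.404 mol
V = 4.404 × 24.0 = 105.7 L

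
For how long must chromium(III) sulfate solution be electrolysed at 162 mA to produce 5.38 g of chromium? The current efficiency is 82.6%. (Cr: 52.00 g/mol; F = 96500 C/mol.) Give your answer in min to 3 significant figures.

3730 min

n(Cr) = 5.38 / 52.00 = 0.1035 mol
Cr³⁺ + 3e⁻ → Cr, so n(e⁻) = 3 × 0.1035 = 0.3105 mol
Q = 0.3105 × 96500 / 0.826 = 36280 C
t = Q / I = 36280 / 0.162 = 2.240×10^5 s = 3730 min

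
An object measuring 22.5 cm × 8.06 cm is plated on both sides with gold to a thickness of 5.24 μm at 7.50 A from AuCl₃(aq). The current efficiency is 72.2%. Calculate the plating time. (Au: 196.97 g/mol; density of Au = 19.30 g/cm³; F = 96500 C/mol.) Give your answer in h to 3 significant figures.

Plated area = 2 × 22.5 × 8.06 = 362.7 cm²
Volume = 362.7 × 5.24×10⁻⁴ cm = 0.1901 cm³
m(Au) = 0.1901 × 19.30 = 3.669 g
n(Au) = 3.669 / 196.97 = 0.01863 mol; n(e⁻) = 3 × 0.01863 = 0.05589 mol
Q = 0.05589 × 96500 / 0.722 = 7470 C
t = 7470 / 7.50 = 996.0 s = 0.277 h

0.277 h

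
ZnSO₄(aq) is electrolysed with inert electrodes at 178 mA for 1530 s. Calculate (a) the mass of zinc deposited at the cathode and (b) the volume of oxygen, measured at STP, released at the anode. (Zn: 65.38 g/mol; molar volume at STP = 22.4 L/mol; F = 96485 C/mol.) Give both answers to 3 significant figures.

0.0923 g Zn; 0.0158 L O₂

Q = 0.178 × 1530 = 272.3 C; n(e⁻) = 272.3 / 96485 = 0.002822 mol
Cathode: Zn²⁺ + 2e⁻ → Zn → n(Zn) = 0.002822/2 = 0.001411 mol → 0.0923 g
Anode: 2H₂O → O₂ + 4H⁺ + 4e⁻ → n(O₂) = 0.002822/4 = 7.055×10^-4 mol → 0.0158 L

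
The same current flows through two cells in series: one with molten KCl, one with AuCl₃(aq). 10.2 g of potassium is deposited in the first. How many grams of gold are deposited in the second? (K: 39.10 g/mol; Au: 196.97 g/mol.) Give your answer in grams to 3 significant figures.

17.1 g

n(K) = 10.2 / 39.10 = 0.2609 mol
K⁺ + e⁻ → K, so n(e⁻) = 0.2609 mol
In series, the same 0.2609 mol of electrons flows through the second cell.
Au³⁺ + 3e⁻ → Au, so n(Au) = 0.2609 / 3 = 0.08697 mol
m(Au) = 0.08697 × 196.97 = 17.1 g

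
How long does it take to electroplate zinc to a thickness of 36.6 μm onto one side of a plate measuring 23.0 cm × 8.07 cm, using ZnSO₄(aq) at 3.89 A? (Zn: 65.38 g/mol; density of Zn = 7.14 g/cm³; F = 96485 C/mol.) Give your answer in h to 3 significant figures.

Plated area = 23.0 × 8.07 = 185.6 cm²
Volume = 185.6 × 36.6×10⁻⁴ cm = 0.6793 cm³
m(Zn) = 0.6793 × 7.14 = 4.850 g
n(Zn) = 4.850 / 65.38 = 0.07418 mol; n(e⁻) = 2 × 0.07418 = 0.1484 mol
Q = 0.1484 × 96485 = 14320 C
t = 14320 / 3.89 = 3681 s = 1.02 h

1.02 h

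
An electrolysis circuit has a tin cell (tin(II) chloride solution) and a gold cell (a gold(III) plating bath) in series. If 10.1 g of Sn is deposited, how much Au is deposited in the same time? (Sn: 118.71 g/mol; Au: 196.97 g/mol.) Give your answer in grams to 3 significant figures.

11.2 g

n(Sn) = 10.1 / 118.71 = 0.08508 mol
Sn²⁺ + 2e⁻ → Sn, so n(e⁻) = 2 × 0.08508 = 0.1702 mol
Since the cells are in series, n(e⁻) in the Au cell is also 0.1702 mol.
Au³⁺ + 3e⁻ → Au, so n(Au) = 0.1702 / 3 = 0.05673 mol
m(Au) = 0.05673 × 196.97 = 11.2 g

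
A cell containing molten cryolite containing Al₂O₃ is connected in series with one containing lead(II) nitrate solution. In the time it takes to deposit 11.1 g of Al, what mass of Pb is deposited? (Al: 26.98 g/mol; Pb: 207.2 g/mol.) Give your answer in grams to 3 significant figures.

n(Al) = 11.1 / 26.98 = 0.4114 mol
Al³⁺ + 3e⁻ → Al, so n(e⁻) = 3 × 0.4114 = 1.234 mol
The cells are in series, so the same charge (and hence the same n(e⁻) = 1.234 mol) passes through both.
Pb²⁺ + 2e⁻ → Pb, so n(Pb) = 1.234 / 2 = 0.6170 mol
m(Pb) = 0.6170 × 207.2 = 128 g

128 g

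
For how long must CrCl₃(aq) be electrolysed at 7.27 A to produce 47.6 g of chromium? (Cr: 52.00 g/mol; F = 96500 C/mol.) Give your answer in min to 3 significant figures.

608 min

n(Cr) = 47.6 / 52.00 = 0.9154 mol
Cr³⁺ + 3e⁻ → Cr, so n(e⁻) = 3 × 0.9154 = 2.746 mol
Q = 2.746 × 96500 = 2.650×10^5 C
t = Q / I = 2.650×10^5 / 7.27 = 36450 s = 608 min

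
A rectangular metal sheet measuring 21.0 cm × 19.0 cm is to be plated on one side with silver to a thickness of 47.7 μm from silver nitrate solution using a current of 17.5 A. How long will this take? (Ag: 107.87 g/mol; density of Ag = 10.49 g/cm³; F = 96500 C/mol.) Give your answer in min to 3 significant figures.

Plated area = 21.0 × 19.0 = 399.0 cm²
Volume = 399.0 × 47.7×10⁻⁴ cm = 1.903 cm³
m(Ag) = 1.903 × 10.49 = 19.96 g
n(Ag) = 19.96 / 107.87 = 0.1850 mol; n(e⁻) = 0.1850 mol
Q = 0.1850 × 96500 = 17850 C
t = 17850 / 17.5 = 1020 s = 17.0 min

17.0 min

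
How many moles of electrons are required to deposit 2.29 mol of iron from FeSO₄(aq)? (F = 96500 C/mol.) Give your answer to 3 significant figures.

4.58 mol

Fe²⁺ + 2e⁻ → Fe, so n(e⁻) = 2 × 2.29 = 4.580 mol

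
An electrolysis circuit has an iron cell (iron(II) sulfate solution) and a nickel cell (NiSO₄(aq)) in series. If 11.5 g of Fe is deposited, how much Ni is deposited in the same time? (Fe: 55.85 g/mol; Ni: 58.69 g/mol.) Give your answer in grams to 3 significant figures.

n(Fe) = 11.5 / 55.85 = 0.2059 mol
Fe²⁺ + 2e⁻ → Fe, so n(e⁻) = 2 × 0.2059 = 0.4118 mol
Since the cells are in series, n(e⁻) in the Ni cell is also 0.4118 mol.
Ni²⁺ + 2e⁻ → Ni, so n(Ni) = 0.4118 / 2 = 0.2059 mol
m(Ni) = 0.2059 × 58.69 = 12.1 g

12.1 g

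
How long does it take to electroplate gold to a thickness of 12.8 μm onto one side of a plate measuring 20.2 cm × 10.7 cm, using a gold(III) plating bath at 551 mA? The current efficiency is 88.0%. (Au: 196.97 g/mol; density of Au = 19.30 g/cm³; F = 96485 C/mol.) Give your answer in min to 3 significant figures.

270 min

Plated area = 20.2 × 10.7 = 216.1 cm²
Volume = 216.1 × 12.8×10⁻⁴ cm = 0.2766 cm³
m(Au) = 0.2766 × 19.30 = 5.338 g
n(Au) = 5.338 / 196.97 = 0.02710 mol; n(e⁻) = 3 × 0.02710 = 0.08130 mol
Q = 0.08130 × 96485 / 0.880 = 8914 C
t = 8914 / 0.551 = 16180 s = 270 min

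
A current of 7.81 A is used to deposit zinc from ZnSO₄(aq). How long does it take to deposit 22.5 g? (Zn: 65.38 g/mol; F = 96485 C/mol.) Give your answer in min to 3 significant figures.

n(Zn) = 22.5 / 65.38 = 0.3441 mol
Zn²⁺ + 2e⁻ → Zn, so n(e⁻) = 2 × 0.3441 = 0.6882 mol
Q = 0.6882 × 96485 = 66400 C
t = Q / I = 66400 / 7.81 = 8502 s = 142 min

142 min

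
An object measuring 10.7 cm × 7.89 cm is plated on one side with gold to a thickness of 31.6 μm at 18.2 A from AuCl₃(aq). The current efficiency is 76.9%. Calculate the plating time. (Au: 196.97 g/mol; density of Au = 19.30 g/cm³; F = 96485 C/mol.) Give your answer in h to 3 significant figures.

0.150 h

Plated area = 10.7 × 7.89 = 84.42 cm²
Volume = 84.42 × 31.6×10⁻⁴ cm = 0.2668 cm³
m(Au) = 0.2668 × 19.30 = 5.149 g
n(Au) = 5.149 / 196.97 = 0.02614 mol; n(e⁻) = 3 × 0.02614 = 0.07842 mol
Q = 0.07842 × 96485 / 0.769 = 9839 C
t = 9839 / 18.2 = 540.6 s = 0.150 h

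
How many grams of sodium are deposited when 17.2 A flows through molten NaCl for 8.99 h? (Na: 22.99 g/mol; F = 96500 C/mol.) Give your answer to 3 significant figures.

133 g

Charge passed = 17.2 × 32364 = 5.567×10^5 C
n(e⁻) = Q/F = 5.567×10^5/96500 = 5.769 mol
Na⁺ + e⁻ → Na, so n(Na) = 5.769 mol
m = 5.769 × 22.99 = 133 g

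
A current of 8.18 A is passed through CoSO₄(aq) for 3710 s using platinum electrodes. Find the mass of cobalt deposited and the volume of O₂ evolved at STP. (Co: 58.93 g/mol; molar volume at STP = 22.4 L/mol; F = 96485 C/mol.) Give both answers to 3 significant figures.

9.27 g Co; 1.76 L O₂

Q = 8.18 × 3710 = 30350 C; n(e⁻) = 30350 / 96485 = 0.3146 mol
Cathode: Co²⁺ + 2e⁻ → Co → n(Co) = 0.3146/2 = 0.1573 mol → 9.27 g
Anode: 2H₂O → O₂ + 4H⁺ + 4e⁻ → n(O₂) = 0.3146/4 = 0.07865 mol → 1.76 L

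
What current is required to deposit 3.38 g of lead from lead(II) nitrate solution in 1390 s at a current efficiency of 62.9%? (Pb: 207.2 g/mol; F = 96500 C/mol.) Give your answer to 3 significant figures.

n(Pb) = 3.38 / 207.2 = 0.01631 mol
Pb²⁺ + 2e⁻ → Pb, so n(e⁻) = 2 × 0.01631 = 0.03262 mol
Q = 0.03262 × 96500 / 0.629 = 5004 C
I = Q / t = 5004 / 1390 s = 3.60 A

3.60 A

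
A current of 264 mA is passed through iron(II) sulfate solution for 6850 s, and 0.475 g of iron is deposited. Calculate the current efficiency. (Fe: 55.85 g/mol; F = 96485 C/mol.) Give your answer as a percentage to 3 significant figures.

Q = 0.264 × 6850 = 1808 C
n(e⁻) = 1808 / 96485 = 0.01874 mol
Fe²⁺ + 2e⁻ → Fe, so theoretical n(Fe) = 0.009370 mol → 0.5233 g
Efficiency = 0.475 / 0.5233 = 0.9077 = 90.8%

90.8%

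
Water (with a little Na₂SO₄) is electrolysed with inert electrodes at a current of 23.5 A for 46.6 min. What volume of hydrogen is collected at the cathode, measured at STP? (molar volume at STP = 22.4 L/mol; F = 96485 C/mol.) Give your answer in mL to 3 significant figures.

Q = 23.5 A × 2796 s = 65710 C
Moles of electrons = 65710 / 96485 = 0.6810 mol
2H⁺ + 2e⁻ → H₂, so n(H₂) = 0.6810 / 2 = 0.3405 mol
V = 0.3405 × 22.4 = 7.627 L
= 7630 mL

7630 mL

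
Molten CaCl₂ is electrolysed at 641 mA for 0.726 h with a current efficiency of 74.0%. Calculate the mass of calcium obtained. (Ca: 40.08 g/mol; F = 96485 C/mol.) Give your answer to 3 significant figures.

0.257 g

Q = 0.641 × 2613.6 = 1675 C
n(e⁻) = 1675 / 96485 = 0.01736 mol
Ca²⁺ + 2e⁻ → Ca, so theoretical m(Ca) = 0.008680 × 40.08 = 0.3479 g
Actual mass = 74.0% × 0.3479 = 0.257 g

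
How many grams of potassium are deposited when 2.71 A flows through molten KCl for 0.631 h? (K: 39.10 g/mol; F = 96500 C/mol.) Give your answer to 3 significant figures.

Q = 2.71 A × 2271.6 s = 6156 C
Moles of electrons = 6156 / 96500 = 0.06379 mol
K⁺ + e⁻ → K, so n(K) = 0.06379 mol
m = 0.06379 × 39.10 = 2.49 g

2.49 g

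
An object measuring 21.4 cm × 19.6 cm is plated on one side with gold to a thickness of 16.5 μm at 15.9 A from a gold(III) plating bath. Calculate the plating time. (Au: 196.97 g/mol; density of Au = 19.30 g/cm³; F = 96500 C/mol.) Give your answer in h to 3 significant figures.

Plated area = 21.4 × 19.6 = 419.4 cm²
Volume = 419.4 × 16.5×10⁻⁴ cm = 0.6920 cm³
m(Au) = 0.6920 × 19.30 = 13.36 g
n(Au) = 13.36 / 196.97 = 0.06783 mol; n(e⁻) = 3 × 0.06783 = 0.2035 mol
Q = 0.2035 × 96500 = 19640 C
t = 19640 / 15.9 = 1235 s = 0.343 h

0.343 h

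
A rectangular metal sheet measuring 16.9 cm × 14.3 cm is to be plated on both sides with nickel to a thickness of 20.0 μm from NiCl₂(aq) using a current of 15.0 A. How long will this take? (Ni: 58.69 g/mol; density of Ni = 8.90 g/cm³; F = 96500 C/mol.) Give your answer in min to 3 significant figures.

31.4 min

Plated area = 2 × 16.9 × 14.3 = 483.3 cm²
Volume = 483.3 × 20.0×10⁻⁴ cm = 0.9666 cm³
m(Ni) = 0.9666 × 8.90 = 8.603 g
n(Ni) = 8.603 / 58.69 = 0.1466 mol; n(e⁻) = 2 × 0.1466 = 0.2932 mol
Q = 0.2932 × 96500 = 28290 C
t = 28290 / 15.0 = 1886 s = 31.4 min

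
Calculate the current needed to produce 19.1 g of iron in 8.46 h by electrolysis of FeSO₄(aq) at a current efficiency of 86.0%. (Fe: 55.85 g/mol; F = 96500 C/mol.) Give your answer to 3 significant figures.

2.52 A

n(Fe) = 19.1 / 55.85 = 0.3420 mol
Fe²⁺ + 2e⁻ → Fe, so n(e⁻) = 2 × 0.3420 = 0.6840 mol
Q = 0.6840 × 96500 / 0.860 = 76750 C
I = Q / t = 76750 / 30456 s = 2.52 A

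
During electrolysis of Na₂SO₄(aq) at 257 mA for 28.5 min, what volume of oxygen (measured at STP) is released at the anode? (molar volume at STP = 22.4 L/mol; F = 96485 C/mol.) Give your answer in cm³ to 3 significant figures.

25.5 cm³

Q = It = 0.257 × 1710 = 439.5 C
n(e⁻) = Q/F = 439.5/96485 = 0.004555 mol
2H₂O → O₂ + 4H⁺ + 4e⁻, so n(O₂) = 0.004555 / 4 = 0.001139 mol
V = 0.001139 × 22.4 = 0.02551 L
= 25.5 cm³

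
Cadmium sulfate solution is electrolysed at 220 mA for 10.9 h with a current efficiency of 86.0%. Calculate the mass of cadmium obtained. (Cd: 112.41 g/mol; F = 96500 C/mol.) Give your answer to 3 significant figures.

Q = 0.220 × 39240 = 8633 C
n(e⁻) = 8633 / 96500 = 0.08946 mol
Cd²⁺ + 2e⁻ → Cd, so theoretical m(Cd) = 0.04473 × 112.41 = 5.028 g
Actual mass = 86.0% × 5.028 = 4.32 g

4.32 g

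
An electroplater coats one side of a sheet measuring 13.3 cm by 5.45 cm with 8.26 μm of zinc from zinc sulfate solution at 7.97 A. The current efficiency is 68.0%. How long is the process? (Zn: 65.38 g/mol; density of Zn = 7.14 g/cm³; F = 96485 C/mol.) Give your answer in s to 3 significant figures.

Plated area = 13.3 × 5.45 = 72.49 cm²
Volume = 72.49 × 8.26×10⁻⁴ cm = 0.05988 cm³
m(Zn) = 0.05988 × 7.14 = 0.4275 g
n(Zn) = 0.4275 / 65.38 = 0.006539 mol; n(e⁻) = 2 × 0.006539 = 0.01308 mol
Q = 0.01308 × 96485 / 0.680 = 1856 C
t = 1856 / 7.97 = 232.9 s

233 s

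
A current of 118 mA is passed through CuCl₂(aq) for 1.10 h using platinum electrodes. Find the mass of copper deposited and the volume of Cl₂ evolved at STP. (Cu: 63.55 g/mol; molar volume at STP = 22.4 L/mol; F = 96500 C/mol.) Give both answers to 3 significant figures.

0.154 g Cu; 0.0542 L Cl₂

Q = 0.118 × 3960 = 467.3 C; n(e⁻) = 467.3 / 96500 = 0.004842 mol
Cathode: Cu²⁺ + 2e⁻ → Cu → n(Cu) = 0.004842/2 = 0.002421 mol → 0.154 g
Anode: 2Cl⁻ → Cl₂ + 2e⁻ → n(Cl₂) = 0.004842/2 = 0.002421 mol → 0.0542 L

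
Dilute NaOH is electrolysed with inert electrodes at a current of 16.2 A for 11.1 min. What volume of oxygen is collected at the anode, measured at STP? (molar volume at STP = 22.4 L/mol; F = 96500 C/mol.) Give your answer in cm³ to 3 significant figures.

Q = It = 16.2 × 666 = 10790 C
n(e⁻) = Q/F = 10790/96500 = 0.1118 mol
2H₂O → O₂ + 4H⁺ + 4e⁻, so n(O₂) = 0.1118 / 4 = 0.02795 mol
V = 0.02795 × 22.4 = 0.6261 L
= 626 cm³

626 cm³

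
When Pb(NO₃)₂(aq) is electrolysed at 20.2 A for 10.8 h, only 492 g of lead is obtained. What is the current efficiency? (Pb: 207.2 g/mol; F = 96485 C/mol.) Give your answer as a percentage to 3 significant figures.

Q = 20.2 × 38880 = 7.854×10^5 C
n(e⁻) = 7.854×10^5 / 96485 = 8.140 mol
Pb²⁺ + 2e⁻ → Pb, so theoretical n(Pb) = 4.070 mol → 843.3 g
Efficiency = 492 / 843.3 = 0.5834 = 58.3%

58.3%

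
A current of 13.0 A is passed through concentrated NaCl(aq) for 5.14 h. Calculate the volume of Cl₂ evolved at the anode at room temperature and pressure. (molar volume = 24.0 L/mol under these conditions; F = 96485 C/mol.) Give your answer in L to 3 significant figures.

Q = 13.0 A × 18504 s = 2.406×10^5 C
Moles of electrons = 2.406×10^5 / 96485 = 2.494 mol
2Cl⁻ → Cl₂ + 2e⁻, so n(Cl₂) = 2.494 / 2 = 1.247 mol
V = 1.247 × 24.0 = 29.93 L

29.9 L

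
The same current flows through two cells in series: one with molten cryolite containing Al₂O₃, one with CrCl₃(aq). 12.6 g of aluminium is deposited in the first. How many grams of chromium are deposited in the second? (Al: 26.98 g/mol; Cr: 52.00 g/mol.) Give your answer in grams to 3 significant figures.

n(Al) = 12.6 / 26.98 = 0.4670 mol
Al³⁺ + 3e⁻ → Al, so n(e⁻) = 3 × 0.4670 = 1.401 mol
Since the cells are in series, n(e⁻) in the Cr cell is also 1.401 mol.
Cr³⁺ + 3e⁻ → Cr, so n(Cr) = 1.401 / 3 = 0.4670 mol
m(Cr) = 0.4670 × 52.00 = 24.3 g

24.3 g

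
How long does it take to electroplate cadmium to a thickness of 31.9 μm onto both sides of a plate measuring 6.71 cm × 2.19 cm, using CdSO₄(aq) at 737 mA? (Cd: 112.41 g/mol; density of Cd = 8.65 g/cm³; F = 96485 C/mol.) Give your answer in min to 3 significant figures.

Plated area = 2 × 6.71 × 2.19 = 29.39 cm²
Volume = 29.39 × 31.9×10⁻⁴ cm = 0.09375 cm³
m(Cd) = 0.09375 × 8.65 = 0.8109 g
n(Cd) = 0.8109 / 112.41 = 0.007214 mol; n(e⁻) = 2 × 0.007214 = 0.01443 mol
Q = 0.01443 × 96485 = 1392 C
t = 1392 / 0.737 = 1889 s = 31.5 min

31.5 min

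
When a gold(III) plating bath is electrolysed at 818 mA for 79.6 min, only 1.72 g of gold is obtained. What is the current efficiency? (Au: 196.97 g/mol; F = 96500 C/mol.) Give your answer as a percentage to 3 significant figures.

64.7%

Q = 0.818 × 4776 = 3907 C
n(e⁻) = 3907 / 96500 = 0.04049 mol
Au³⁺ + 3e⁻ → Au, so theoretical n(Au) = 0.01350 mol → 2.659 g
Efficiency = 1.72 / 2.659 = 0.6469 = 64.7%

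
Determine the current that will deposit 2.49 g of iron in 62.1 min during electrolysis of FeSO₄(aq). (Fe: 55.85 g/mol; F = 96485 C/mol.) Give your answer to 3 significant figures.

2.31 A

n(Fe) = 2.49 / 55.85 = 0.04458 mol
Fe²⁺ + 2e⁻ → Fe, so n(e⁻) = 2 × 0.04458 = 0.08916 mol
Q = 0.08916 × 96485 = 8603 C
I = Q / t = 8603 / 3726 s = 2.31 A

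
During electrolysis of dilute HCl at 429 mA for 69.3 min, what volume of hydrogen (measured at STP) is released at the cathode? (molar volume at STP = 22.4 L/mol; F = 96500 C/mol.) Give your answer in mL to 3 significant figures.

Q = It = 0.429 × 4158 = 1784 C
n(e⁻) = 1784 / 96500 = 0.01849 mol
2H⁺ + 2e⁻ → H₂, so n(H₂) = 0.01849 / 2 = 0.009245 mol
V = 0.009245 × 22.4 = 0.2071 L
= 207 mL

207 mL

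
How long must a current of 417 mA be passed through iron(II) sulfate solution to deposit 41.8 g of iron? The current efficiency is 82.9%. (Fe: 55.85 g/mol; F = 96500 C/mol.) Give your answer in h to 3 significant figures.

n(Fe) = 41.8 / 55.85 = 0.7484 mol
Fe²⁺ + 2e⁻ → Fe, so n(e⁻) = 2 × 0.7484 = 1.497 mol
Q = 1.497 × 96500 / 0.829 = 1.743×10^5 C
t = Q / I = 1.743×10^5 / 0.417 = 4.180×10^5 s = 116 h

116 h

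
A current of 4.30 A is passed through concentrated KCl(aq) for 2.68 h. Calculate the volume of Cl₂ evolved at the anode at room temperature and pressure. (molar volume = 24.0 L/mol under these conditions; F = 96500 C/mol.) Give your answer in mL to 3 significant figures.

5160 mL

Q = 4.30 A × 9648 s = 41490 C
n(e⁻) = 41490 / 96500 = 0.4299 mol
2Cl⁻ → Cl₂ + 2e⁻, so n(Cl₂) = 0.4299 / 2 = 0.2150 mol
V = 0.2150 × 24.0 = 5.160 L
= 5160 mL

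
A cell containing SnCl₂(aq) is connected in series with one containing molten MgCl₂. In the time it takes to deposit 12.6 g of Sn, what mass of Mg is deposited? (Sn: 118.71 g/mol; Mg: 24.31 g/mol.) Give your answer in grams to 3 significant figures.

n(Sn) = 12.6 / 118.71 = 0.1061 mol
Sn²⁺ + 2e⁻ → Sn, so n(e⁻) = 2 × 0.1061 = 0.2122 mol
Same current for the same time ⇒ same n(e⁻) = 0.2122 mol in both cells.
Mg²⁺ + 2e⁻ → Mg, so n(Mg) = 0.2122 / 2 = 0.1061 mol
m(Mg) = 0.1061 × 24.31 = 2.58 g

2.58 g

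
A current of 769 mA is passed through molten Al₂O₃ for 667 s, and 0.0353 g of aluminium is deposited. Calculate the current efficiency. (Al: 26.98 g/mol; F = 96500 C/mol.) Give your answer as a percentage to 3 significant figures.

73.8%

Q = 0.769 × 667 = 512.9 C
n(e⁻) = 512.9 / 96500 = 0.005315 mol
Al³⁺ + 3e⁻ → Al, so theoretical n(Al) = 0.001772 mol → 0.04781 g
Efficiency = 0.0353 / 0.04781 = 0.7383 = 73.8%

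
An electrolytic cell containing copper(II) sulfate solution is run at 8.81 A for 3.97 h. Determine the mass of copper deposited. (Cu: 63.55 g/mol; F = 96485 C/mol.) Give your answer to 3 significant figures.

Q = It = 8.81 × 14292 = 1.259×10^5 C
Moles of electrons = 1.259×10^5 / 96485 = 1.305 mol
Cu²⁺ + 2e⁻ → Cu, so n(Cu) = 1.305 / 2 = 0.6525 mol
m = 0.6525 × 63.55 = 41.5 g

41.5 g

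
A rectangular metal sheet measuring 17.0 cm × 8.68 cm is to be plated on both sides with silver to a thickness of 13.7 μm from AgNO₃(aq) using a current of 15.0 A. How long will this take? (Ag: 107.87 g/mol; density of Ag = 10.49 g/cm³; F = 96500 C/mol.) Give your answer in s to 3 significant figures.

253 s

Plated area = 2 × 17.0 × 8.68 = 295.1 cm²
Volume = 295.1 × 13.7×10⁻⁴ cm = 0.4043 cm³
m(Ag) = 0.4043 × 10.49 = 4.241 g
n(Ag) = 4.241 / 107.87 = 0.03932 mol; n(e⁻) = 0.03932 mol
Q = 0.03932 × 96500 = 3794 C
t = 3794 / 15.0 = 252.9 s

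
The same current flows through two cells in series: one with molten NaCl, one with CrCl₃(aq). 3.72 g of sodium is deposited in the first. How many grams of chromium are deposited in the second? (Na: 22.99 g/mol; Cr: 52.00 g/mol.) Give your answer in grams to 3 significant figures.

2.80 g

n(Na) = 3.72 / 22.99 = 0.1618 mol
Na⁺ + e⁻ → Na, so n(e⁻) = 0.1618 mol
Since the cells are in series, n(e⁻) in the Cr cell is also 0.1618 mol.
Cr³⁺ + 3e⁻ → Cr, so n(Cr) = 0.1618 / 3 = 0.05393 mol
m(Cr) = 0.05393 × 52.00 = 2.80 g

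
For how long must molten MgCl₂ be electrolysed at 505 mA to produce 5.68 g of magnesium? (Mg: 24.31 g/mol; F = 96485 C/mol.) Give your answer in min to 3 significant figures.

1490 min

n(Mg) = 5.68 / 24.31 = 0.2336 mol
Mg²⁺ + 2e⁻ → Mg, so n(e⁻) = 2 × 0.2336 = 0.4672 mol
Q = 0.4672 × 96485 = 45080 C
t = Q / I = 45080 / 0.505 = 89270 s = 1490 min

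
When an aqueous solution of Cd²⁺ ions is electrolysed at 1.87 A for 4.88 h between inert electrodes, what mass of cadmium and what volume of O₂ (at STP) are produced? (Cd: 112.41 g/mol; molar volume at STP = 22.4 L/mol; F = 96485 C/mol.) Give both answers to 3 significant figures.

Q = 1.87 × 17568 = 32850 C; n(e⁻) = 32850 / 96485 = 0.3405 mol
Cathode: Cd²⁺ + 2e⁻ → Cd → n(Cd) = 0.3405/2 = 0.1703 mol → 19.1 g
Anode: 2H₂O → O₂ + 4H⁺ + 4e⁻ → n(O₂) = 0.3405/4 = 0.08513 mol → 1.91 L

19.1 g Cd; 1.91 L O₂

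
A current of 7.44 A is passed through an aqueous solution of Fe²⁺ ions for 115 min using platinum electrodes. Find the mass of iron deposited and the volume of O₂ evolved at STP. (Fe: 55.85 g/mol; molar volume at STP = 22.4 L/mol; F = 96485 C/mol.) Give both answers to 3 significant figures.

14.9 g Fe; 2.98 L O₂

Q = 7.44 × 6900 = 51340 C; n(e⁻) = 51340 / 96485 = 0.5321 mol
Cathode: Fe²⁺ + 2e⁻ → Fe → n(Fe) = 0.5321/2 = 0.2661 mol → 14.9 g
Anode: 2H₂O → O₂ + 4H⁺ + 4e⁻ → n(O₂) = 0.5321/4 = 0.1330 mol → 2.98 L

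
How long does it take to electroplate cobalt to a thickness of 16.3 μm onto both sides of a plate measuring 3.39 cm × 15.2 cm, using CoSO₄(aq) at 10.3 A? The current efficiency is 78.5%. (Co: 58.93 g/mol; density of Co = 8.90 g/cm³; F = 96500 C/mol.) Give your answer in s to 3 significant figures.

Plated area = 2 × 3.39 × 15.2 = 103.1 cm²
Volume = 103.1 × 16.3×10⁻⁴ cm = 0.1681 cm³
m(Co) = 0.1681 × 8.90 = 1.496 g
n(Co) = 1.496 / 58.93 = 0.02539 mol; n(e⁻) = 2 × 0.02539 = 0.05078 mol
Q = 0.05078 × 96500 / 0.785 = 6242 C
t = 6242 / 10.3 = 606.0 s

606 s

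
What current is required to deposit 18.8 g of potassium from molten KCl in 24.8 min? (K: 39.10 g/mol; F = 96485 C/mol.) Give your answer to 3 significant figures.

31.2 A

n(K) = 18.8 / 39.10 = 0.4808 mol
K⁺ + e⁻ → K, so n(e⁻) = 0.4808 mol
Q = 0.4808 × 96485 = 46390 C
I = Q / t = 46390 / 1488 s = 31.2 A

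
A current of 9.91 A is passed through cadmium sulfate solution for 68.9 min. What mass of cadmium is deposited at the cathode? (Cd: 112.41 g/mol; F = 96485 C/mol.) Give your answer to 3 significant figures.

23.9 g

Q = 9.91 A × 4134 s = 40970 C
Moles of electrons = 40970 / 96485 = 0.4246 mol
Cd²⁺ + 2e⁻ → Cd, so n(Cd) = 0.4246 / 2 = 0.2123 mol
m = 0.2123 × 112.41 = 23.9 g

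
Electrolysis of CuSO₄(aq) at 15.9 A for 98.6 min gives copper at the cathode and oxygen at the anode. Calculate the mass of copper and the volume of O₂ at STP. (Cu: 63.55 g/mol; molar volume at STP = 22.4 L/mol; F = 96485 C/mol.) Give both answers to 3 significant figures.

Q = 15.9 × 5916 = 94060 C; n(e⁻) = 94060 / 96485 = 0.9749 mol
Cathode: Cu²⁺ + 2e⁻ → Cu → n(Cu) = 0.9749/2 = 0.4875 mol → 31.0 g
Anode: 2H₂O → O₂ + 4H⁺ + 4e⁻ → n(O₂) = 0.9749/4 = 0.2437 mol → 5.46 L

31.0 g Cu; 5.46 L O₂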